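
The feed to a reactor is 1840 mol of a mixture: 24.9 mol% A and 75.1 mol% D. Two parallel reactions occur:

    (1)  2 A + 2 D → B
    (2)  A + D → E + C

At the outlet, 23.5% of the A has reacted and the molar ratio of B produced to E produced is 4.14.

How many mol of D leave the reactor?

Conversion of A: A consumed = 0.235 × 458.2 = 107.7 mol = 2ξ₁ + 1ξ₂.
Selectivity: 1ξ₁ / (1ξ₂) = 4.14 → ξ₁ = 4.14 ξ₂.
Substitute: (2·4.14 + 1) ξ₂ = 107.7 → ξ₂ = 11.6 mol, ξ₁ = 48.03 mol.
Outlet amounts (n = n₀ + Σ ν·ξ):
  A: 458.2 − 2(48.03) − 1(11.6) = 350.5
  D: 1382 − 2(48.03) − 1(11.6) = 1274
  B: 0 + 1(48.03) = 48.03
  E: 0 + 1(11.6) = 11.6
  C: 0 + 1(11.6) = 11.6

1270 mol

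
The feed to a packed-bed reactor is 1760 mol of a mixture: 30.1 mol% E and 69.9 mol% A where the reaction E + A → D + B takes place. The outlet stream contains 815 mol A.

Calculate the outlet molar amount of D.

415 mol

For A: n = n₀ − 1ξ → 815 = 1230 − 1ξ, giving ξ = 415.2 mol.
Outlet amounts (n = n₀ + ν ξ):
  E: 529.8 − 1(415.2) = 114.5
  A: 1230 − 1(415.2) = 815
  D: 0 + 1(415.2) = 415.2
  B: 0 + 1(415.2) = 415.2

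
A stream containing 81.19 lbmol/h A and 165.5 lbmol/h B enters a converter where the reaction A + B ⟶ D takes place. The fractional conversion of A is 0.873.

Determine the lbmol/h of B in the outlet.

94.6 lbmol/h

A reacted = 0.873 × 81.19 = 70.88 lbmol/h; ν_A = −1, so ξ = 70.88/1 = 70.88 lbmol/h.
Outlet amounts (n = n₀ + ν ξ):
  A: 81.19 − 1(70.88) = 10.31
  B: 165.5 − 1(70.88) = 94.62
  D: 0 + 1(70.88) = 70.88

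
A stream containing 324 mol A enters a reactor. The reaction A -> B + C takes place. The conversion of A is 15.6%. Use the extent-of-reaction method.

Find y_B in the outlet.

0.135

A reacted = 0.156 × 324 = 50.54 mol; ν_A = −1, so ξ = 50.54/1 = 50.54 mol.
Outlet amounts (n = n₀ + ν ξ):
  A: 324 − 1(50.54) = 273.5
  B: 0 + 1(50.54) = 50.54
  C: 0 + 1(50.54) = 50.54
Total out = 374.5 mol; y_B = 50.54 / 374.5 = 0.1349.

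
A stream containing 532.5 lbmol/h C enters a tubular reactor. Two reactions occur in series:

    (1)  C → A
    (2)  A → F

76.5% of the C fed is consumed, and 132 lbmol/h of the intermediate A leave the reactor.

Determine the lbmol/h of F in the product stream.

275 lbmol/h

Conversion of C: C consumed = 1ξ₁ = 0.765 × 532.5 → ξ₁ = 407.4 lbmol/h.
A balance: n_A = 0 + 1ξ₁ − 1ξ₂ = 132 → ξ₂ = (1·407.4 − 132)/1 = 275.4 lbmol/h.
Outlet amounts (n = n₀ + Σ ν·ξ):
  C: 532.5 − 1(407.4) = 125.1
  A: 0 + 1(407.4) − 1(275.4) = 132
  F: 0 + 1(275.4) = 275.4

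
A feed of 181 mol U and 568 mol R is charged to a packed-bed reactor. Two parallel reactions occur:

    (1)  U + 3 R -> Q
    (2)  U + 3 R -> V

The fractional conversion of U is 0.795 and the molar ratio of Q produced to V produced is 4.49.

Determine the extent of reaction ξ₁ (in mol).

ξ₁ = 118 mol

Conversion of U: U consumed = 0.795 × 181 = 143.9 mol = 1ξ₁ + 1ξ₂.
Selectivity: 1ξ₁ / (1ξ₂) = 4.49 → ξ₁ = 4.49 ξ₂.
Substitute: (1·4.49 + 1) ξ₂ = 143.9 → ξ₂ = 26.21 mol, ξ₁ = 117.7 mol.
Outlet amounts (n = n₀ + Σ ν·ξ):
  U: 181 − 1(117.7) − 1(26.21) = 37.11
  R: 568 − 3(117.7) − 3(26.21) = 136.3
  Q: 0 + 1(117.7) = 117.7
  V: 0 + 1(26.21) = 26.21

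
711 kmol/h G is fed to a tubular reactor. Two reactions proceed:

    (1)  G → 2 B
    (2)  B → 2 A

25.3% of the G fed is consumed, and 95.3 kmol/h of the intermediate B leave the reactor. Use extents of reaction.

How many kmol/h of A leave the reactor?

Conversion of G: G consumed = 1ξ₁ = 0.253 × 711 → ξ₁ = 179.9 kmol/h.
B balance: n_B = 0 + 2ξ₁ − 1ξ₂ = 95.3 → ξ₂ = (2·179.9 − 95.3)/1 = 264.5 kmol/h.
Outlet amounts (n = n₀ + Σ ν·ξ):
  G: 711 − 1(179.9) = 531.1
  B: 0 + 2(179.9) − 1(264.5) = 95.3
  A: 0 + 2(264.5) = 528.9

529 kmol/h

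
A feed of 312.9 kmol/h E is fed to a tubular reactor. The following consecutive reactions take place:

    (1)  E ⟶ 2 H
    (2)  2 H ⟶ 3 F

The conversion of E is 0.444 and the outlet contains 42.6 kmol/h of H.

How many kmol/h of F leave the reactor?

353 kmol/h

Conversion of E: E consumed = 1ξ₁ = 0.444 × 312.9 → ξ₁ = 138.9 kmol/h.
H balance: n_H = 0 + 2ξ₁ − 2ξ₂ = 42.6 → ξ₂ = (2·138.9 − 42.6)/2 = 117.6 kmol/h.
Outlet amounts (n = n₀ + Σ ν·ξ):
  E: 312.9 − 1(138.9) = 174
  H: 0 + 2(138.9) − 2(117.6) = 42.6
  F: 0 + 3(117.6) = 352.9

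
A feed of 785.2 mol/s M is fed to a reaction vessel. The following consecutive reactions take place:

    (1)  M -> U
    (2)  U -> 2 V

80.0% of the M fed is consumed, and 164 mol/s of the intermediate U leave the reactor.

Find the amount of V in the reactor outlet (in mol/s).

928 mol/s

Conversion of M: M consumed = 1ξ₁ = 0.8 × 785.2 → ξ₁ = 628.2 mol/s.
U balance: n_U = 0 + 1ξ₁ − 1ξ₂ = 164 → ξ₂ = (1·628.2 − 164)/1 = 464.2 mol/s.
Outlet amounts (n = n₀ + Σ ν·ξ):
  M: 785.2 − 1(628.2) = 157
  U: 0 + 1(628.2) − 1(464.2) = 164
  V: 0 + 2(464.2) = 928.3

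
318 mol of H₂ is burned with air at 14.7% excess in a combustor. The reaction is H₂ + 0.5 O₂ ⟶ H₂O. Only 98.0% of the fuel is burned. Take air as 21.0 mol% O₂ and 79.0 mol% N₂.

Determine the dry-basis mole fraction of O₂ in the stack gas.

Stoichiometric O₂ = 0.5 × 318 = 159 mol; O₂ fed = 159 × 1.147 = 182.4 mol.
N₂ fed = 182.4 × 79/21 = 686.1 mol.
Fuel reacted = 0.98 × 318 → ξ = 311.6 mol.
Outlet (n = n₀ + ν ξ):
  H₂: 318 − 1(311.6) = 6.36
  O₂: 182.4 − 0.5(311.6) = 26.55
  N₂: 686.1 (inert)
  H₂O: 0 + 1(311.6) = 311.6
Dry total = 719 mol; y_O₂ (dry) = 26.55 / 719 = 0.03693.

0.0369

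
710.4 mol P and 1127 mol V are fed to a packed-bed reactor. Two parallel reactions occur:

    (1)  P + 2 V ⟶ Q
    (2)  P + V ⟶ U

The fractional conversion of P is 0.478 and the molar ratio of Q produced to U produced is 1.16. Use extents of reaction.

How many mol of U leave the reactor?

157 mol

Conversion of P: P consumed = 0.478 × 710.4 = 339.6 mol = 1ξ₁ + 1ξ₂.
Selectivity: 1ξ₁ / (1ξ₂) = 1.16 → ξ₁ = 1.16 ξ₂.
Substitute: (1·1.16 + 1) ξ₂ = 339.6 → ξ₂ = 157.2 mol, ξ₁ = 182.4 mol.
Outlet amounts (n = n₀ + Σ ν·ξ):
  P: 710.4 − 1(182.4) − 1(157.2) = 370.8
  V: 1127 − 2(182.4) − 1(157.2) = 605.1
  Q: 0 + 1(182.4) = 182.4
  U: 0 + 1(157.2) = 157.2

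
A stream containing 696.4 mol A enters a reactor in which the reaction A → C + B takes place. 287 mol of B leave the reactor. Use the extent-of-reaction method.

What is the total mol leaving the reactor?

983 mol

For B: n = n₀ + 1ξ → 287 = 0 + 1ξ, giving ξ = 287 mol.
Outlet amounts (n = n₀ + ν ξ):
  A: 696.4 − 1(287) = 409.4
  C: 0 + 1(287) = 287
  B: 0 + 1(287) = 287
Total out = 409.4 + 287 + 287 = 983.4 mol.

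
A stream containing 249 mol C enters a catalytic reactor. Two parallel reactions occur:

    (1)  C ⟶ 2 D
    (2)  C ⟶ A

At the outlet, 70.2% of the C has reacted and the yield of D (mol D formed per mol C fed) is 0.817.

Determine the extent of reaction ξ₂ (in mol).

Yield of D: 2ξ₁ / 249 = 0.817 → ξ₁ = 101.7 mol.
Conversion of C: 1ξ₁ + 1ξ₂ = 0.702 × 249 = 174.8 → ξ₂ = 73.08 mol.
Outlet amounts (n = n₀ + Σ ν·ξ):
  C: 249 − 1(101.7) − 1(73.08) = 74.2
  D: 0 + 2(101.7) = 203.4
  A: 0 + 1(73.08) = 73.08

ξ₂ = 73.1 mol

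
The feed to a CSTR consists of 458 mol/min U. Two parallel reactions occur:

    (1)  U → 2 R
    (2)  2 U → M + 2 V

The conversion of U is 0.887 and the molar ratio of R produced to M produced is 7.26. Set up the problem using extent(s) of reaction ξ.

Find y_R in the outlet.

0.661

Conversion of U: U consumed = 0.887 × 458 = 406.2 mol/min = 1ξ₁ + 2ξ₂.
Selectivity: 2ξ₁ / (1ξ₂) = 7.26 → ξ₁ = 3.63 ξ₂.
Substitute: (1·3.63 + 2) ξ₂ = 406.2 → ξ₂ = 72.16 mol/min, ξ₁ = 261.9 mol/min.
Outlet amounts (n = n₀ + Σ ν·ξ):
  U: 458 − 1(261.9) − 2(72.16) = 51.75
  R: 0 + 2(261.9) = 523.9
  M: 0 + 1(72.16) = 72.16
  V: 0 + 2(72.16) = 144.3
Total out = 792.1 mol/min; y_R = 523.9 / 792.1 = 0.6614.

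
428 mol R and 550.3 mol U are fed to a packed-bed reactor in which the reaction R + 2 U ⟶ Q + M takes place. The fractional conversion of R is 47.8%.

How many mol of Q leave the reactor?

205 mol

R reacted = 0.478 × 428 = 204.6 mol; ν_R = −1, so ξ = 204.6/1 = 204.6 mol.
Outlet amounts (n = n₀ + ν ξ):
  R: 428 − 1(204.6) = 223.4
  U: 550.3 − 2(204.6) = 141.1
  Q: 0 + 1(204.6) = 204.6
  M: 0 + 1(204.6) = 204.6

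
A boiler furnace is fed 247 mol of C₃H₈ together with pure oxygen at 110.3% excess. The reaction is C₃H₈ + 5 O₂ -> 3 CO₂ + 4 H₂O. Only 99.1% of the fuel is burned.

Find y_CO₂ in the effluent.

Stoichiometric O₂ = 5 × 247 = 1235 mol; O₂ fed = 1235 × 2.103 = 2597 mol.
Fuel reacted = 0.991 × 247 → ξ = 244.8 mol.
Outlet (n = n₀ + ν ξ):
  C₃H₈: 247 − 1(244.8) = 2.223
  O₂: 2597 − 5(244.8) = 1373
  CO₂: 0 + 3(244.8) = 734.3
  H₂O: 0 + 4(244.8) = 979.1
Total out = 3089 mol; y_CO₂ = 734.3 / 3089 = 0.2377.

0.238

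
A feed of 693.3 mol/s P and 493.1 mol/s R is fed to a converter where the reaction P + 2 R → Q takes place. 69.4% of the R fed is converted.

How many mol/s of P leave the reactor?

522 mol/s

R reacted = 0.694 × 493.1 = 342.2 mol/s; ν_R = −2, so ξ = 342.2/2 = 171.1 mol/s.
Outlet amounts (n = n₀ + ν ξ):
  P: 693.3 − 1(171.1) = 522.2
  R: 493.1 − 2(171.1) = 150.9
  Q: 0 + 1(171.1) = 171.1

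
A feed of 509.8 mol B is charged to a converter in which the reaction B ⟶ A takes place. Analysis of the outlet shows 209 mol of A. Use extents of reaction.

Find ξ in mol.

For A: n = n₀ + 1ξ → 209 = 0 + 1ξ, giving ξ = 209 mol.
Outlet amounts (n = n₀ + ν ξ):
  B: 509.8 − 1(209) = 300.8
  A: 0 + 1(209) = 209

ξ = 209 mol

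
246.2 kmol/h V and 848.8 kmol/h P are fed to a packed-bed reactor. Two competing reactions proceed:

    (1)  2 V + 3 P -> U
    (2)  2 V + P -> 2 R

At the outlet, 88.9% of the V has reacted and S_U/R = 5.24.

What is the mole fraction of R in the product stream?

0.0278

Conversion of V: V consumed = 0.889 × 246.2 = 218.9 kmol/h = 2ξ₁ + 2ξ₂.
Selectivity: 1ξ₁ / (2ξ₂) = 5.24 → ξ₁ = 10.48 ξ₂.
Substitute: (2·10.48 + 2) ξ₂ = 218.9 → ξ₂ = 9.533 kmol/h, ξ₁ = 99.9 kmol/h.
Outlet amounts (n = n₀ + Σ ν·ξ):
  V: 246.2 − 2(99.9) − 2(9.533) = 27.33
  P: 848.8 − 3(99.9) − 1(9.533) = 539.6
  U: 0 + 1(99.9) = 99.9
  R: 0 + 2(9.533) = 19.07
Total out = 685.9 kmol/h; y_R = 19.07 / 685.9 = 0.0278.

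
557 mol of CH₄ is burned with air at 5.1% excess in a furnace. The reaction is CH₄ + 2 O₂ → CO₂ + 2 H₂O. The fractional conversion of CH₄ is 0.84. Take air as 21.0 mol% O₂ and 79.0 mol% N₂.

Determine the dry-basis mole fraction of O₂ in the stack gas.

0.0452

Stoichiometric O₂ = 2 × 557 = 1114 mol; O₂ fed = 1114 × 1.051 = 1171 mol.
N₂ fed = 1171 × 79/21 = 4404 mol.
Fuel reacted = 0.84 × 557 → ξ = 467.9 mol.
Outlet (n = n₀ + ν ξ):
  CH₄: 557 − 1(467.9) = 89.12
  O₂: 1171 − 2(467.9) = 235.1
  N₂: 4404 (inert)
  CO₂: 0 + 1(467.9) = 467.9
  H₂O: 0 + 2(467.9) = 935.8
Dry total = 5197 mol; y_O₂ (dry) = 235.1 / 5197 = 0.04523.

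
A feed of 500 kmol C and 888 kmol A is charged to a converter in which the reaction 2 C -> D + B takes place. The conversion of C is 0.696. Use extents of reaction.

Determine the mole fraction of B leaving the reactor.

C reacted = 0.696 × 500 = 348 kmol; ν_C = −2, so ξ = 348/2 = 174 kmol.
Outlet amounts (n = n₀ + ν ξ):
  C: 500 − 2(174) = 152
  D: 0 + 1(174) = 174
  B: 0 + 1(174) = 174
  A: 888 (inert)
Total out = 1388 kmol; y_B = 174 / 1388 = 0.1254.

0.125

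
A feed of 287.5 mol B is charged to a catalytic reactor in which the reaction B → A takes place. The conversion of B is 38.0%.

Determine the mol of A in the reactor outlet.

109 mol

B reacted = 0.38 × 287.5 = 109.2 mol; ν_B = −1, so ξ = 109.2/1 = 109.2 mol.
Outlet amounts (n = n₀ + ν ξ):
  B: 287.5 − 1(109.2) = 178.2
  A: 0 + 1(109.2) = 109.2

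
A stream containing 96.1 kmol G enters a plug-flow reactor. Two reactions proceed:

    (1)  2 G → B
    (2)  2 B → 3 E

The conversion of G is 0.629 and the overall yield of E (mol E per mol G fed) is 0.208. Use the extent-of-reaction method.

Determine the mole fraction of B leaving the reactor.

0.233

Conversion of G: G consumed = 2ξ₁ = 0.629 × 96.1 → ξ₁ = 30.22 kmol.
Yield of E: 3ξ₂ / 96.1 = 0.208 → ξ₂ = 6.663 kmol.
Outlet amounts (n = n₀ + Σ ν·ξ):
  G: 96.1 − 2(30.22) = 35.65
  B: 0 + 1(30.22) − 2(6.663) = 16.9
  E: 0 + 3(6.663) = 19.99
Total out = 72.54 kmol; y_B = 16.9 / 72.54 = 0.2329.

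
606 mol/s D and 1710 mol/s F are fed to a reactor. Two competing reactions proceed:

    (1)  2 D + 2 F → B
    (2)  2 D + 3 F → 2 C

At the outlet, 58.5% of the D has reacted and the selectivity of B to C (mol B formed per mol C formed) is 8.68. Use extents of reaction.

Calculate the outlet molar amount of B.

Conversion of D: D consumed = 0.585 × 606 = 354.5 mol/s = 2ξ₁ + 2ξ₂.
Selectivity: 1ξ₁ / (2ξ₂) = 8.68 → ξ₁ = 17.36 ξ₂.
Substitute: (2·17.36 + 2) ξ₂ = 354.5 → ξ₂ = 9.654 mol/s, ξ₁ = 167.6 mol/s.
Outlet amounts (n = n₀ + Σ ν·ξ):
  D: 606 − 2(167.6) − 2(9.654) = 251.5
  F: 1710 − 2(167.6) − 3(9.654) = 1346
  B: 0 + 1(167.6) = 167.6
  C: 0 + 2(9.654) = 19.31

168 mol/s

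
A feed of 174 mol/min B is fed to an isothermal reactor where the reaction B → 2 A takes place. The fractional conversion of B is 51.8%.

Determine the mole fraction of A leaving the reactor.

0.682

B reacted = 0.518 × 174 = 90.13 mol/min; ν_B = −1, so ξ = 90.13/1 = 90.13 mol/min.
Outlet amounts (n = n₀ + ν ξ):
  B: 174 − 1(90.13) = 83.87
  A: 0 + 2(90.13) = 180.3
Total out = 264.1 mol/min; y_A = 180.3 / 264.1 = 0.6825.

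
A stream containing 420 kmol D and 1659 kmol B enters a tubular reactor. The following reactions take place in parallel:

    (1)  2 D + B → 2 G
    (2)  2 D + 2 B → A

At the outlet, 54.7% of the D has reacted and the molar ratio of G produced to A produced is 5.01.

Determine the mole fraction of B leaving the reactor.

Conversion of D: D consumed = 0.547 × 420 = 229.7 kmol = 2ξ₁ + 2ξ₂.
Selectivity: 2ξ₁ / (1ξ₂) = 5.01 → ξ₁ = 2.505 ξ₂.
Substitute: (2·2.505 + 2) ξ₂ = 229.7 → ξ₂ = 32.77 kmol, ξ₁ = 82.1 kmol.
Outlet amounts (n = n₀ + Σ ν·ξ):
  D: 420 − 2(82.1) − 2(32.77) = 190.3
  B: 1659 − 1(82.1) − 2(32.77) = 1511
  G: 0 + 2(82.1) = 164.2
  A: 0 + 1(32.77) = 32.77
Total out = 1899 kmol; y_B = 1511 / 1899 = 0.796.

0.796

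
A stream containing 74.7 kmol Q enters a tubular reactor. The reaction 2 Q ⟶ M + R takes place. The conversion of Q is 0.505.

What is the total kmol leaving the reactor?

74.7 kmol

Q reacted = 0.505 × 74.7 = 37.72 kmol; ν_Q = −2, so ξ = 37.72/2 = 18.86 kmol.
Outlet amounts (n = n₀ + ν ξ):
  Q: 74.7 − 2(18.86) = 36.98
  M: 0 + 1(18.86) = 18.86
  R: 0 + 1(18.86) = 18.86
Total out = 36.98 + 18.86 + 18.86 = 74.7 kmol.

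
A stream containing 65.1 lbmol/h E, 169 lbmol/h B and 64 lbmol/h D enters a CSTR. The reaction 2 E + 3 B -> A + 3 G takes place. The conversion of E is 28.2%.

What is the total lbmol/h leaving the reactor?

E reacted = 0.282 × 65.1 = 18.36 lbmol/h; ν_E = −2, so ξ = 18.36/2 = 9.179 lbmol/h.
Outlet amounts (n = n₀ + ν ξ):
  E: 65.1 − 2(9.179) = 46.74
  B: 169 − 3(9.179) = 141.5
  A: 0 + 1(9.179) = 9.179
  G: 0 + 3(9.179) = 27.54
  D: 64 (inert)
Total out = 46.74 + 141.5 + 9.179 + 27.54 + 64 = 288.9 lbmol/h.

289 lbmol/h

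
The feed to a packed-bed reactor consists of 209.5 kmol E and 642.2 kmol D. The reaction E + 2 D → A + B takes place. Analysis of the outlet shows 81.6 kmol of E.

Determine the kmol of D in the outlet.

386 kmol

For E: n = n₀ − 1ξ → 81.6 = 209.5 − 1ξ, giving ξ = 127.9 kmol.
Outlet amounts (n = n₀ + ν ξ):
  E: 209.5 − 1(127.9) = 81.6
  D: 642.2 − 2(127.9) = 386.4
  A: 0 + 1(127.9) = 127.9
  B: 0 + 1(127.9) = 127.9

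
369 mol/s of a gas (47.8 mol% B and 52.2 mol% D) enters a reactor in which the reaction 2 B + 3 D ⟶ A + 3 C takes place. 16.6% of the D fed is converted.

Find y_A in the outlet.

D reacted = 0.166 × 192.6 = 31.97 mol/s; ν_D = −3, so ξ = 31.97/3 = 10.66 mol/s.
Outlet amounts (n = n₀ + ν ξ):
  B: 176.4 − 2(10.66) = 155.1
  D: 192.6 − 3(10.66) = 160.6
  A: 0 + 1(10.66) = 10.66
  C: 0 + 3(10.66) = 31.97
Total out = 358.3 mol/s; y_A = 10.66 / 358.3 = 0.02974.

0.0297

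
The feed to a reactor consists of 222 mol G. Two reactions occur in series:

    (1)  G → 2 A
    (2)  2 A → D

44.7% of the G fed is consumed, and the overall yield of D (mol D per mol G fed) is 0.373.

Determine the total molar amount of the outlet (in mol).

238 mol

Conversion of G: G consumed = 1ξ₁ = 0.447 × 222 → ξ₁ = 99.23 mol.
Yield of D: 1ξ₂ / 222 = 0.373 → ξ₂ = 82.81 mol.
Outlet amounts (n = n₀ + Σ ν·ξ):
  G: 222 − 1(99.23) = 122.8
  A: 0 + 2(99.23) − 2(82.81) = 32.86
  D: 0 + 1(82.81) = 82.81
Total out = 122.8 + 32.86 + 82.81 = 238.4 mol.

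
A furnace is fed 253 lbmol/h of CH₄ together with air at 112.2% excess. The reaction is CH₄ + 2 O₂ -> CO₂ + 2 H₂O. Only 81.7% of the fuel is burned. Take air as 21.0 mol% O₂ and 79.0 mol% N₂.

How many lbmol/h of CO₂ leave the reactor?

207 lbmol/h

Stoichiometric O₂ = 2 × 253 = 506 lbmol/h; O₂ fed = 506 × 2.122 = 1074 lbmol/h.
N₂ fed = 1074 × 79/21 = 4039 lbmol/h.
Fuel reacted = 0.817 × 253 → ξ = 206.7 lbmol/h.
Outlet (n = n₀ + ν ξ):
  CH₄: 253 − 1(206.7) = 46.3
  O₂: 1074 − 2(206.7) = 660.3
  N₂: 4039 (inert)
  CO₂: 0 + 1(206.7) = 206.7
  H₂O: 0 + 2(206.7) = 413.4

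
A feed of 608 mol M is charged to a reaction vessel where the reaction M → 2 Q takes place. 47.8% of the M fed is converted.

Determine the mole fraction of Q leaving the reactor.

M reacted = 0.478 × 608 = 290.6 mol; ν_M = −1, so ξ = 290.6/1 = 290.6 mol.
Outlet amounts (n = n₀ + ν ξ):
  M: 608 − 1(290.6) = 317.4
  Q: 0 + 2(290.6) = 581.2
Total out = 898.6 mol; y_Q = 581.2 / 898.6 = 0.6468.

0.647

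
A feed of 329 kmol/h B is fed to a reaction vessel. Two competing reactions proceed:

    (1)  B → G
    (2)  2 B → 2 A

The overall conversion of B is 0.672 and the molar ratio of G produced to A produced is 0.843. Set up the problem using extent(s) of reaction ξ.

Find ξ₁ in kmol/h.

Conversion of B: B consumed = 0.672 × 329 = 221.1 kmol/h = 1ξ₁ + 2ξ₂.
Selectivity: 1ξ₁ / (2ξ₂) = 0.843 → ξ₁ = 1.686 ξ₂.
Substitute: (1·1.686 + 2) ξ₂ = 221.1 → ξ₂ = 59.98 kmol/h, ξ₁ = 101.1 kmol/h.
Outlet amounts (n = n₀ + Σ ν·ξ):
  B: 329 − 1(101.1) − 2(59.98) = 107.9
  G: 0 + 1(101.1) = 101.1
  A: 0 + 2(59.98) = 120

ξ₁ = 101 kmol/h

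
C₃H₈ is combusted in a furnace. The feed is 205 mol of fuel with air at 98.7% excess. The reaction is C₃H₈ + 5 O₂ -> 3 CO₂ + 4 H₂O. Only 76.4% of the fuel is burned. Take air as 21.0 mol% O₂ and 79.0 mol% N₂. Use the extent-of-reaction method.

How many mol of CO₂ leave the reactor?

Stoichiometric O₂ = 5 × 205 = 1025 mol; O₂ fed = 1025 × 1.987 = 2037 mol.
N₂ fed = 2037 × 79/21 = 7662 mol.
Fuel reacted = 0.764 × 205 → ξ = 156.6 mol.
Outlet (n = n₀ + ν ξ):
  C₃H₈: 205 − 1(156.6) = 48.38
  O₂: 2037 − 5(156.6) = 1254
  N₂: 7662 (inert)
  CO₂: 0 + 3(156.6) = 469.9
  H₂O: 0 + 4(156.6) = 626.5

470 mol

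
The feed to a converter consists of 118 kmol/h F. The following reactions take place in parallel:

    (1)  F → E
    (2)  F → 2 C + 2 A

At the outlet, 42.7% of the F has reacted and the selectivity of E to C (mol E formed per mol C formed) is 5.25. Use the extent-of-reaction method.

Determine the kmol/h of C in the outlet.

8.76 kmol/h

Conversion of F: F consumed = 0.427 × 118 = 50.39 kmol/h = 1ξ₁ + 1ξ₂.
Selectivity: 1ξ₁ / (2ξ₂) = 5.25 → ξ₁ = 10.5 ξ₂.
Substitute: (1·10.5 + 1) ξ₂ = 50.39 → ξ₂ = 4.381 kmol/h, ξ₁ = 46 kmol/h.
Outlet amounts (n = n₀ + Σ ν·ξ):
  F: 118 − 1(46) − 1(4.381) = 67.61
  E: 0 + 1(46) = 46
  C: 0 + 2(4.381) = 8.763
  A: 0 + 2(4.381) = 8.763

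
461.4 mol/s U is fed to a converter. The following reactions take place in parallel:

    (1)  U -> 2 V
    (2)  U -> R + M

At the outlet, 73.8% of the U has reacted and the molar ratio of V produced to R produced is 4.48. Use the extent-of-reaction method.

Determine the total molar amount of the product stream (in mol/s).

Conversion of U: U consumed = 0.738 × 461.4 = 340.5 mol/s = 1ξ₁ + 1ξ₂.
Selectivity: 2ξ₁ / (1ξ₂) = 4.48 → ξ₁ = 2.24 ξ₂.
Substitute: (1·2.24 + 1) ξ₂ = 340.5 → ξ₂ = 105.1 mol/s, ξ₁ = 235.4 mol/s.
Outlet amounts (n = n₀ + Σ ν·ξ):
  U: 461.4 − 1(235.4) − 1(105.1) = 120.9
  V: 0 + 2(235.4) = 470.8
  R: 0 + 1(105.1) = 105.1
  M: 0 + 1(105.1) = 105.1
Total out = 120.9 + 470.8 + 105.1 + 105.1 = 801.9 mol/s.

802 mol/s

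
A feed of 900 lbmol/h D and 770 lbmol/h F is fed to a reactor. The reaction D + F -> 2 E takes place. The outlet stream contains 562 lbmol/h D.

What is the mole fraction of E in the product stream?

For D: n = n₀ − 1ξ → 562 = 900 − 1ξ, giving ξ = 338 lbmol/h.
Outlet amounts (n = n₀ + ν ξ):
  D: 900 − 1(338) = 562
  F: 770 − 1(338) = 432
  E: 0 + 2(338) = 676
Total out = 1670 lbmol/h; y_E = 676 / 1670 = 0.4048.

0.405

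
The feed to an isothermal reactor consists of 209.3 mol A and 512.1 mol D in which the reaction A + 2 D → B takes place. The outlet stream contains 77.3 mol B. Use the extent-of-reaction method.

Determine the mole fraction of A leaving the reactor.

For B: n = n₀ + 1ξ → 77.3 = 0 + 1ξ, giving ξ = 77.3 mol.
Outlet amounts (n = n₀ + ν ξ):
  A: 209.3 − 1(77.3) = 132
  D: 512.1 − 2(77.3) = 357.5
  B: 0 + 1(77.3) = 77.3
Total out = 566.8 mol; y_A = 132 / 566.8 = 0.2329.

0.233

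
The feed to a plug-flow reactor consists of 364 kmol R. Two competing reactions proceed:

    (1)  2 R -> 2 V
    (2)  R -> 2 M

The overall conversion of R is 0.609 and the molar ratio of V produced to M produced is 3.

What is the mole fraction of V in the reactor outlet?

Conversion of R: R consumed = 0.609 × 364 = 221.7 kmol = 2ξ₁ + 1ξ₂.
Selectivity: 2ξ₁ / (2ξ₂) = 3 → ξ₁ = 3 ξ₂.
Substitute: (2·3 + 1) ξ₂ = 221.7 → ξ₂ = 31.67 kmol, ξ₁ = 95 kmol.
Outlet amounts (n = n₀ + Σ ν·ξ):
  R: 364 − 2(95) − 1(31.67) = 142.3
  V: 0 + 2(95) = 190
  M: 0 + 2(31.67) = 63.34
Total out = 395.7 kmol; y_V = 190 / 395.7 = 0.4802.

0.48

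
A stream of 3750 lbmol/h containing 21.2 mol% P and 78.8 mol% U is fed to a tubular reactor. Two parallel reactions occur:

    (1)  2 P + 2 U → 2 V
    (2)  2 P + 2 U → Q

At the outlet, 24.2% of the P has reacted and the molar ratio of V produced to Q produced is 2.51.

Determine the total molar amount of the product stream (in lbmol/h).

Conversion of P: P consumed = 0.242 × 795 = 192.4 lbmol/h = 2ξ₁ + 2ξ₂.
Selectivity: 2ξ₁ / (1ξ₂) = 2.51 → ξ₁ = 1.255 ξ₂.
Substitute: (2·1.255 + 2) ξ₂ = 192.4 → ξ₂ = 42.66 lbmol/h, ξ₁ = 53.54 lbmol/h.
Outlet amounts (n = n₀ + Σ ν·ξ):
  P: 795 − 2(53.54) − 2(42.66) = 602.6
  U: 2955 − 2(53.54) − 2(42.66) = 2763
  V: 0 + 2(53.54) = 107.1
  Q: 0 + 1(42.66) = 42.66
Total out = 602.6 + 2763 + 107.1 + 42.66 = 3515 lbmol/h.

3510 lbmol/h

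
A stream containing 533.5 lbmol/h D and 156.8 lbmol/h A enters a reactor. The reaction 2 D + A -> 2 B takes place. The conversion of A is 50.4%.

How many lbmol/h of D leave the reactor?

A reacted = 0.504 × 156.8 = 79.03 lbmol/h; ν_A = −1, so ξ = 79.03/1 = 79.03 lbmol/h.
Outlet amounts (n = n₀ + ν ξ):
  D: 533.5 − 2(79.03) = 375.4
  A: 156.8 − 1(79.03) = 77.77
  B: 0 + 2(79.03) = 158.1

375 lbmol/h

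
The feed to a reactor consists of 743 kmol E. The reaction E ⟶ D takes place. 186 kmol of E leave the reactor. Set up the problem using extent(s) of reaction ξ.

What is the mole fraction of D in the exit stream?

0.75

For E: n = n₀ − 1ξ → 186 = 743 − 1ξ, giving ξ = 557 kmol.
Outlet amounts (n = n₀ + ν ξ):
  E: 743 − 1(557) = 186
  D: 0 + 1(557) = 557
Total out = 743 kmol; y_D = 557 / 743 = 0.7497.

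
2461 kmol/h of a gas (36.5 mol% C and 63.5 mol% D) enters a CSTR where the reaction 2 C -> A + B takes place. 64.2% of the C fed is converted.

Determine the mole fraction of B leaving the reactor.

C reacted = 0.642 × 898.3 = 576.7 kmol/h; ν_C = −2, so ξ = 576.7/2 = 288.3 kmol/h.
Outlet amounts (n = n₀ + ν ξ):
  C: 898.3 − 2(288.3) = 321.6
  A: 0 + 1(288.3) = 288.3
  B: 0 + 1(288.3) = 288.3
  D: 1563 (inert)
Total out = 2461 kmol/h; y_B = 288.3 / 2461 = 0.1172.

0.117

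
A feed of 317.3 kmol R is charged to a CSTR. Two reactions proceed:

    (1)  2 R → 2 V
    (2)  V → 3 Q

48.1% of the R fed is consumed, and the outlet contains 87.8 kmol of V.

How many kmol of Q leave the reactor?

Conversion of R: R consumed = 2ξ₁ = 0.481 × 317.3 → ξ₁ = 76.31 kmol.
V balance: n_V = 0 + 2ξ₁ − 1ξ₂ = 87.8 → ξ₂ = (2·76.31 − 87.8)/1 = 64.82 kmol.
Outlet amounts (n = n₀ + Σ ν·ξ):
  R: 317.3 − 2(76.31) = 164.7
  V: 0 + 2(76.31) − 1(64.82) = 87.8
  Q: 0 + 3(64.82) = 194.5

194 kmol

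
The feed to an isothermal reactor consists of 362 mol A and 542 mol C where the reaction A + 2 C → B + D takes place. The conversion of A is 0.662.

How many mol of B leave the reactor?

A reacted = 0.662 × 362 = 239.6 mol; ν_A = −1, so ξ = 239.6/1 = 239.6 mol.
Outlet amounts (n = n₀ + ν ξ):
  A: 362 − 1(239.6) = 122.4
  C: 542 − 2(239.6) = 62.71
  B: 0 + 1(239.6) = 239.6
  D: 0 + 1(239.6) = 239.6

240 mol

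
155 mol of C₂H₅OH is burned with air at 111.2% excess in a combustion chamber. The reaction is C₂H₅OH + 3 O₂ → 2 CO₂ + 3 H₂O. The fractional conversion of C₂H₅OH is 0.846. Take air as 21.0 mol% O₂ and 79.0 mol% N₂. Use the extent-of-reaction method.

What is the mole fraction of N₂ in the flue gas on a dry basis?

0.809

Stoichiometric O₂ = 3 × 155 = 465 mol; O₂ fed = 465 × 2.112 = 982.1 mol.
N₂ fed = 982.1 × 79/21 = 3694 mol.
Fuel reacted = 0.846 × 155 → ξ = 131.1 mol.
Outlet (n = n₀ + ν ξ):
  C₂H₅OH: 155 − 1(131.1) = 23.87
  O₂: 982.1 − 3(131.1) = 588.7
  N₂: 3694 (inert)
  CO₂: 0 + 2(131.1) = 262.3
  H₂O: 0 + 3(131.1) = 393.4
Dry total = 4569 mol; y_N₂ (dry) = 3694 / 4569 = 0.8085.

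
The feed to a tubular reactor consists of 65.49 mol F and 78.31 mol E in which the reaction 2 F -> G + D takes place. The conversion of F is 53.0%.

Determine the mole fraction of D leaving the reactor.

F reacted = 0.53 × 65.49 = 34.71 mol; ν_F = −2, so ξ = 34.71/2 = 17.35 mol.
Outlet amounts (n = n₀ + ν ξ):
  F: 65.49 − 2(17.35) = 30.78
  G: 0 + 1(17.35) = 17.35
  D: 0 + 1(17.35) = 17.35
  E: 78.31 (inert)
Total out = 143.8 mol; y_D = 17.35 / 143.8 = 0.1207.

0.121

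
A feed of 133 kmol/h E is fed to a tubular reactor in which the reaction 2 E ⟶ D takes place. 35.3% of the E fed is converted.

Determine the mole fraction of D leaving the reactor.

0.214

E reacted = 0.353 × 133 = 46.95 kmol/h; ν_E = −2, so ξ = 46.95/2 = 23.47 kmol/h.
Outlet amounts (n = n₀ + ν ξ):
  E: 133 − 2(23.47) = 86.05
  D: 0 + 1(23.47) = 23.47
Total out = 109.5 kmol/h; y_D = 23.47 / 109.5 = 0.2143.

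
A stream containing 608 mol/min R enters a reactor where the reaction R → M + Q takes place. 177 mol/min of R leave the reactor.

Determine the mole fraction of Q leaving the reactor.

0.415

For R: n = n₀ − 1ξ → 177 = 608 − 1ξ, giving ξ = 431 mol/min.
Outlet amounts (n = n₀ + ν ξ):
  R: 608 − 1(431) = 177
  M: 0 + 1(431) = 431
  Q: 0 + 1(431) = 431
Total out = 1039 mol/min; y_Q = 431 / 1039 = 0.4148.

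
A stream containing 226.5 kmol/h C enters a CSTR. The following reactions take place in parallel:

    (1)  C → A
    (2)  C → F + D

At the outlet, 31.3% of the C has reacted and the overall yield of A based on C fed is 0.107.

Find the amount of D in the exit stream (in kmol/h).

46.7 kmol/h

Yield of A: 1ξ₁ / 226.5 = 0.107 → ξ₁ = 24.24 kmol/h.
Conversion of C: 1ξ₁ + 1ξ₂ = 0.313 × 226.5 = 70.89 → ξ₂ = 46.66 kmol/h.
Outlet amounts (n = n₀ + Σ ν·ξ):
  C: 226.5 − 1(24.24) − 1(46.66) = 155.6
  A: 0 + 1(24.24) = 24.24
  F: 0 + 1(46.66) = 46.66
  D: 0 + 1(46.66) = 46.66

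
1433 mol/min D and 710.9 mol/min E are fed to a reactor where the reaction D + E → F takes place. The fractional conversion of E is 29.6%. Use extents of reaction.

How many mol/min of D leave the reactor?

1220 mol/min

E reacted = 0.296 × 710.9 = 210.4 mol/min; ν_E = −1, so ξ = 210.4/1 = 210.4 mol/min.
Outlet amounts (n = n₀ + ν ξ):
  D: 1433 − 1(210.4) = 1223
  E: 710.9 − 1(210.4) = 500.5
  F: 0 + 1(210.4) = 210.4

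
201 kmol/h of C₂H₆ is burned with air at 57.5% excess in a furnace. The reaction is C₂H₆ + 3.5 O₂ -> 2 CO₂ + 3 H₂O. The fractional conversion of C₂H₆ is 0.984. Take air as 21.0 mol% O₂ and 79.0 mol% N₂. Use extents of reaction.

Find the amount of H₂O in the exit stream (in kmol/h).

Stoichiometric O₂ = 3.5 × 201 = 703.5 kmol/h; O₂ fed = 703.5 × 1.575 = 1108 kmol/h.
N₂ fed = 1108 × 79/21 = 4168 kmol/h.
Fuel reacted = 0.984 × 201 → ξ = 197.8 kmol/h.
Outlet (n = n₀ + ν ξ):
  C₂H₆: 201 − 1(197.8) = 3.216
  O₂: 1108 − 3.5(197.8) = 415.8
  N₂: 4168 (inert)
  CO₂: 0 + 2(197.8) = 395.6
  H₂O: 0 + 3(197.8) = 593.4

593 kmol/h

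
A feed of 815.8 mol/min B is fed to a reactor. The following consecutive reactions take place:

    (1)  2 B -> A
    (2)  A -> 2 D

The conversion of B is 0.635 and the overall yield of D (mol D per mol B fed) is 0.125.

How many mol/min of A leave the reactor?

208 mol/min

Conversion of B: B consumed = 2ξ₁ = 0.635 × 815.8 → ξ₁ = 259 mol/min.
Yield of D: 2ξ₂ / 815.8 = 0.125 → ξ₂ = 50.99 mol/min.
Outlet amounts (n = n₀ + Σ ν·ξ):
  B: 815.8 − 2(259) = 297.8
  A: 0 + 1(259) − 1(50.99) = 208
  D: 0 + 2(50.99) = 102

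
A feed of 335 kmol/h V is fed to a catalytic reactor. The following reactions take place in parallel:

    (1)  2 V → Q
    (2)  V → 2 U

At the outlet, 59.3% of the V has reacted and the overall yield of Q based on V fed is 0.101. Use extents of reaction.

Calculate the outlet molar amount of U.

Yield of Q: 1ξ₁ / 335 = 0.101 → ξ₁ = 33.84 kmol/h.
Conversion of V: 2ξ₁ + 1ξ₂ = 0.593 × 335 = 198.7 → ξ₂ = 131 kmol/h.
Outlet amounts (n = n₀ + Σ ν·ξ):
  V: 335 − 2(33.84) − 1(131) = 136.3
  Q: 0 + 1(33.84) = 33.84
  U: 0 + 2(131) = 262

262 kmol/h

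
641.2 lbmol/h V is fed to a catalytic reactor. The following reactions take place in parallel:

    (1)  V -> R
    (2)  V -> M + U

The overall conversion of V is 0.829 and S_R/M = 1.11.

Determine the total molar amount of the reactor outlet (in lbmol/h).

893 lbmol/h

Conversion of V: V consumed = 0.829 × 641.2 = 531.6 lbmol/h = 1ξ₁ + 1ξ₂.
Selectivity: 1ξ₁ / (1ξ₂) = 1.11 → ξ₁ = 1.11 ξ₂.
Substitute: (1·1.11 + 1) ξ₂ = 531.6 → ξ₂ = 251.9 lbmol/h, ξ₁ = 279.6 lbmol/h.
Outlet amounts (n = n₀ + Σ ν·ξ):
  V: 641.2 − 1(279.6) − 1(251.9) = 109.6
  R: 0 + 1(279.6) = 279.6
  M: 0 + 1(251.9) = 251.9
  U: 0 + 1(251.9) = 251.9
Total out = 109.6 + 279.6 + 251.9 + 251.9 = 893.1 lbmol/h.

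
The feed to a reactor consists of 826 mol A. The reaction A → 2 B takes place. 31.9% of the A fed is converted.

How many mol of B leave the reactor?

527 mol

A reacted = 0.319 × 826 = 263.5 mol; ν_A = −1, so ξ = 263.5/1 = 263.5 mol.
Outlet amounts (n = n₀ + ν ξ):
  A: 826 − 1(263.5) = 562.5
  B: 0 + 2(263.5) = 527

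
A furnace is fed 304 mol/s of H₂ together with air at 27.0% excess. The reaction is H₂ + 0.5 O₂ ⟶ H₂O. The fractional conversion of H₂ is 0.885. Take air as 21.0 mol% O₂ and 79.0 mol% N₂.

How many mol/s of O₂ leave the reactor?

Stoichiometric O₂ = 0.5 × 304 = 152 mol/s; O₂ fed = 152 × 1.270 = 193 mol/s.
N₂ fed = 193 × 79/21 = 726.2 mol/s.
Fuel reacted = 0.885 × 304 → ξ = 269 mol/s.
Outlet (n = n₀ + ν ξ):
  H₂: 304 − 1(269) = 34.96
  O₂: 193 − 0.5(269) = 58.52
  N₂: 726.2 (inert)
  H₂O: 0 + 1(269) = 269

58.5 mol/s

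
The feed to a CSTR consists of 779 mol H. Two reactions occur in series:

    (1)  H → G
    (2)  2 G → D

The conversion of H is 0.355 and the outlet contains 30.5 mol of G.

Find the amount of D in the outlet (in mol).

Conversion of H: H consumed = 1ξ₁ = 0.355 × 779 → ξ₁ = 276.5 mol.
G balance: n_G = 0 + 1ξ₁ − 2ξ₂ = 30.5 → ξ₂ = (1·276.5 − 30.5)/2 = 123 mol.
Outlet amounts (n = n₀ + Σ ν·ξ):
  H: 779 − 1(276.5) = 502.5
  G: 0 + 1(276.5) − 2(123) = 30.5
  D: 0 + 1(123) = 123

123 mol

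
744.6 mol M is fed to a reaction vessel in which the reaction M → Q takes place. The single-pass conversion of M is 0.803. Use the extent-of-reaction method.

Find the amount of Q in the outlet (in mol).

598 mol

M reacted = 0.803 × 744.6 = 597.9 mol; ν_M = −1, so ξ = 597.9/1 = 597.9 mol.
Outlet amounts (n = n₀ + ν ξ):
  M: 744.6 − 1(597.9) = 146.7
  Q: 0 + 1(597.9) = 597.9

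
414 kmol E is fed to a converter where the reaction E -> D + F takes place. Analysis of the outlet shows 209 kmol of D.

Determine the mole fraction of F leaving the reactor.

0.335

For D: n = n₀ + 1ξ → 209 = 0 + 1ξ, giving ξ = 209 kmol.
Outlet amounts (n = n₀ + ν ξ):
  E: 414 − 1(209) = 205
  D: 0 + 1(209) = 209
  F: 0 + 1(209) = 209
Total out = 623 kmol; y_F = 209 / 623 = 0.3355.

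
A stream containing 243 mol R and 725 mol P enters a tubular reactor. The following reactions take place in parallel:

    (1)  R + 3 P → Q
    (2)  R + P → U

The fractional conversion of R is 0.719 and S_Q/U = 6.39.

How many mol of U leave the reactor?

Conversion of R: R consumed = 0.719 × 243 = 174.7 mol = 1ξ₁ + 1ξ₂.
Selectivity: 1ξ₁ / (1ξ₂) = 6.39 → ξ₁ = 6.39 ξ₂.
Substitute: (1·6.39 + 1) ξ₂ = 174.7 → ξ₂ = 23.64 mol, ξ₁ = 151.1 mol.
Outlet amounts (n = n₀ + Σ ν·ξ):
  R: 243 − 1(151.1) − 1(23.64) = 68.28
  P: 725 − 3(151.1) − 1(23.64) = 248.1
  Q: 0 + 1(151.1) = 151.1
  U: 0 + 1(23.64) = 23.64

23.6 mol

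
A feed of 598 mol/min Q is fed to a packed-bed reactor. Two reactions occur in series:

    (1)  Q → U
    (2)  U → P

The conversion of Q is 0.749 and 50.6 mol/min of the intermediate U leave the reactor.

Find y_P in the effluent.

0.664

Conversion of Q: Q consumed = 1ξ₁ = 0.749 × 598 → ξ₁ = 447.9 mol/min.
U balance: n_U = 0 + 1ξ₁ − 1ξ₂ = 50.6 → ξ₂ = (1·447.9 − 50.6)/1 = 397.3 mol/min.
Outlet amounts (n = n₀ + Σ ν·ξ):
  Q: 598 − 1(447.9) = 150.1
  U: 0 + 1(447.9) − 1(397.3) = 50.6
  P: 0 + 1(397.3) = 397.3
Total out = 598 mol/min; y_P = 397.3 / 598 = 0.6644.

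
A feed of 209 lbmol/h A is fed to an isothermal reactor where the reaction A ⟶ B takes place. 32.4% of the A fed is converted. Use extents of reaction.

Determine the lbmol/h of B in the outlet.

67.7 lbmol/h

A reacted = 0.324 × 209 = 67.72 lbmol/h; ν_A = −1, so ξ = 67.72/1 = 67.72 lbmol/h.
Outlet amounts (n = n₀ + ν ξ):
  A: 209 − 1(67.72) = 141.3
  B: 0 + 1(67.72) = 67.72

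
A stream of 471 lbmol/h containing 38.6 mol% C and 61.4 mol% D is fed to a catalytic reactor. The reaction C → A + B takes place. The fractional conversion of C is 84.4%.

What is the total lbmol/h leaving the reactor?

C reacted = 0.844 × 181.8 = 153.4 lbmol/h; ν_C = −1, so ξ = 153.4/1 = 153.4 lbmol/h.
Outlet amounts (n = n₀ + ν ξ):
  C: 181.8 − 1(153.4) = 28.36
  A: 0 + 1(153.4) = 153.4
  B: 0 + 1(153.4) = 153.4
  D: 289.2 (inert)
Total out = 28.36 + 153.4 + 153.4 + 289.2 = 624.4 lbmol/h.

624 lbmol/h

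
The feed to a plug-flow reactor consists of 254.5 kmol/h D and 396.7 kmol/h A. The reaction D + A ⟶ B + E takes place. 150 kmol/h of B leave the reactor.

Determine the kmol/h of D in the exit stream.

For B: n = n₀ + 1ξ → 150 = 0 + 1ξ, giving ξ = 150 kmol/h.
Outlet amounts (n = n₀ + ν ξ):
  D: 254.5 − 1(150) = 104.5
  A: 396.7 − 1(150) = 246.7
  B: 0 + 1(150) = 150
  E: 0 + 1(150) = 150

104 kmol/h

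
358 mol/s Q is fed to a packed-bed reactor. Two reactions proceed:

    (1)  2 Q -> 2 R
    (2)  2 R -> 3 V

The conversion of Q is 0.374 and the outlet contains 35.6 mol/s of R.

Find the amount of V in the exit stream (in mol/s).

Conversion of Q: Q consumed = 2ξ₁ = 0.374 × 358 → ξ₁ = 66.95 mol/s.
R balance: n_R = 0 + 2ξ₁ − 2ξ₂ = 35.6 → ξ₂ = (2·66.95 − 35.6)/2 = 49.15 mol/s.
Outlet amounts (n = n₀ + Σ ν·ξ):
  Q: 358 − 2(66.95) = 224.1
  R: 0 + 2(66.95) − 2(49.15) = 35.6
  V: 0 + 3(49.15) = 147.4

147 mol/s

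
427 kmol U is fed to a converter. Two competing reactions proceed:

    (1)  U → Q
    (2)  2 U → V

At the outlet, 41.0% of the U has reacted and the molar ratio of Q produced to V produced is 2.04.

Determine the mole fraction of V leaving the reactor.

Conversion of U: U consumed = 0.41 × 427 = 175.1 kmol = 1ξ₁ + 2ξ₂.
Selectivity: 1ξ₁ / (1ξ₂) = 2.04 → ξ₁ = 2.04 ξ₂.
Substitute: (1·2.04 + 2) ξ₂ = 175.1 → ξ₂ = 43.33 kmol, ξ₁ = 88.4 kmol.
Outlet amounts (n = n₀ + Σ ν·ξ):
  U: 427 − 1(88.4) − 2(43.33) = 251.9
  Q: 0 + 1(88.4) = 88.4
  V: 0 + 1(43.33) = 43.33
Total out = 383.7 kmol; y_V = 43.33 / 383.7 = 0.1129.

0.113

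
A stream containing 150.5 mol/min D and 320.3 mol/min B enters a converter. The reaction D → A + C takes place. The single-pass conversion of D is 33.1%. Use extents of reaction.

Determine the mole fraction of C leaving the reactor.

D reacted = 0.331 × 150.5 = 49.82 mol/min; ν_D = −1, so ξ = 49.82/1 = 49.82 mol/min.
Outlet amounts (n = n₀ + ν ξ):
  D: 150.5 − 1(49.82) = 100.7
  A: 0 + 1(49.82) = 49.82
  C: 0 + 1(49.82) = 49.82
  B: 320.3 (inert)
Total out = 520.6 mol/min; y_C = 49.82 / 520.6 = 0.09569.

0.0957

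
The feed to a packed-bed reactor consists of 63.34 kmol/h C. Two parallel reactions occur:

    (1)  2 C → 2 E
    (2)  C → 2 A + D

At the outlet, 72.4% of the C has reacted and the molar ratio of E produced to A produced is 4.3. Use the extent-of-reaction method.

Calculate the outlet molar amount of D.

Conversion of C: C consumed = 0.724 × 63.34 = 45.86 kmol/h = 2ξ₁ + 1ξ₂.
Selectivity: 2ξ₁ / (2ξ₂) = 4.3 → ξ₁ = 4.3 ξ₂.
Substitute: (2·4.3 + 1) ξ₂ = 45.86 → ξ₂ = 4.777 kmol/h, ξ₁ = 20.54 kmol/h.
Outlet amounts (n = n₀ + Σ ν·ξ):
  C: 63.34 − 2(20.54) − 1(4.777) = 17.48
  E: 0 + 2(20.54) = 41.08
  A: 0 + 2(4.777) = 9.554
  D: 0 + 1(4.777) = 4.777

4.78 kmol/h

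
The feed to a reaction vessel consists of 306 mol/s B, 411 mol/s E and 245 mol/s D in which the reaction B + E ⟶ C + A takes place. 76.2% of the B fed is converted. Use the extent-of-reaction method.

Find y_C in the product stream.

B reacted = 0.762 × 306 = 233.2 mol/s; ν_B = −1, so ξ = 233.2/1 = 233.2 mol/s.
Outlet amounts (n = n₀ + ν ξ):
  B: 306 − 1(233.2) = 72.83
  E: 411 − 1(233.2) = 177.8
  C: 0 + 1(233.2) = 233.2
  A: 0 + 1(233.2) = 233.2
  D: 245 (inert)
Total out = 962 mol/s; y_C = 233.2 / 962 = 0.2424.

0.242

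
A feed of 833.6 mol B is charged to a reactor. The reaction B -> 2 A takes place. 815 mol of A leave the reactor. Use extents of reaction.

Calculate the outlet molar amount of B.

426 mol

For A: n = n₀ + 2ξ → 815 = 0 + 2ξ, giving ξ = 407.5 mol.
Outlet amounts (n = n₀ + ν ξ):
  B: 833.6 − 1(407.5) = 426.1
  A: 0 + 2(407.5) = 815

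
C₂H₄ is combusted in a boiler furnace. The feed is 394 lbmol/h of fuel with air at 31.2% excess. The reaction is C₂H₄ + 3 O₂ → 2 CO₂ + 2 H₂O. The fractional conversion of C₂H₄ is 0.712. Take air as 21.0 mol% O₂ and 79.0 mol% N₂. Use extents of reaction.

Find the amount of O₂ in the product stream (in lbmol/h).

Stoichiometric O₂ = 3 × 394 = 1182 lbmol/h; O₂ fed = 1182 × 1.312 = 1551 lbmol/h.
N₂ fed = 1551 × 79/21 = 5834 lbmol/h.
Fuel reacted = 0.712 × 394 → ξ = 280.5 lbmol/h.
Outlet (n = n₀ + ν ξ):
  C₂H₄: 394 − 1(280.5) = 113.5
  O₂: 1551 − 3(280.5) = 709.2
  N₂: 5834 (inert)
  CO₂: 0 + 2(280.5) = 561.1
  H₂O: 0 + 2(280.5) = 561.1

709 lbmol/h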